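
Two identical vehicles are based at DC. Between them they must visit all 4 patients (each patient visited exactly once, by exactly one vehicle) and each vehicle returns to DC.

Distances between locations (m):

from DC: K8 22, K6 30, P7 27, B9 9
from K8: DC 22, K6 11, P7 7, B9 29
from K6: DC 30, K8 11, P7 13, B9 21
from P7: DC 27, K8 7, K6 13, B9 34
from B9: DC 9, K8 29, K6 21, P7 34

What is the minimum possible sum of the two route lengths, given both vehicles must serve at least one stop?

90 m — the smallest possible combined total.

There are 2^3 − 1 = 7 ways to divide the 4 stops into two non-empty groups. For each, the best each vehicle can do is its own shortest tour through its group:
  {K8} + {K6, P7, B9}: 44 + 70 = 114
  {K6} + {K8, P7, B9}: 60 + 72 = 132
  {K8, K6} + {P7, B9}: 63 + 70 = 133
  {P7} + {K8, K6, B9}: 54 + 63 = 117
  {K8, P7} + {K6, B9}: 56 + 60 = 116
  {K6, P7} + {K8, B9}: 70 + 60 = 130
  … (7 splits in total)
  {K8, K6, P7} + {B9}: 72 + 18 = 90  ← best
Best: vehicle 1 DC → K8 → P7 → K6 → DC = 72; vehicle 2 DC → B9 → DC = 18; combined 90.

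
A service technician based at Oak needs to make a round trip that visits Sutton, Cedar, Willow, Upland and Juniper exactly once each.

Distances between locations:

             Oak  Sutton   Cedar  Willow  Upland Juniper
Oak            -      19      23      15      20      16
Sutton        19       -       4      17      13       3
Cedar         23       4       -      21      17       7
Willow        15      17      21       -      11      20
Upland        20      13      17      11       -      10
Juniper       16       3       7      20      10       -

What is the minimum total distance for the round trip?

There are 60 distinct closed tours to check (reversals are equivalent).
Oak - Sutton - Cedar - Willow - Upland - Juniper - Oak: 19+4+21+11+10+16 = 81
Oak - Sutton - Cedar - Willow - Juniper - Upland - Oak: 19+4+21+20+10+20 = 94
Oak - Sutton - Cedar - Upland - Willow - Juniper - Oak: 19+4+17+11+20+16 = 87
Oak - Sutton - Cedar - Upland - Juniper - Willow - Oak: 19+4+17+10+20+15 = 85
Oak - Sutton - Cedar - Juniper - Willow - Upland - Oak: 19+4+7+20+11+20 = 81
Oak - Sutton - Cedar - Juniper - Upland - Willow - Oak: 19+4+7+10+11+15 = 66
Oak - Sutton - Willow - Cedar - Upland - Juniper - Oak: 19+17+21+17+10+16 = 100
Oak - Sutton - Willow - Cedar - Juniper - Upland - Oak: 19+17+21+7+10+20 = 94
Oak - Sutton - Willow - Upland - Cedar - Juniper - Oak: 19+17+11+17+7+16 = 87
Oak - Sutton - Willow - Upland - Juniper - Cedar - Oak: 19+17+11+10+7+23 = 87
Oak - Sutton - Willow - Juniper - Cedar - Upland - Oak: 19+17+20+7+17+20 = 100
Oak - Sutton - Willow - Juniper - Upland - Cedar - Oak: 19+17+20+10+17+23 = 106
Oak - Sutton - Upland - Cedar - Willow - Juniper - Oak: 19+13+17+21+20+16 = 106
Oak - Sutton - Upland - Cedar - Juniper - Willow - Oak: 19+13+17+7+20+15 = 91
… (46 more)
The minimum is 66.
One optimal route: Oak → Sutton → Cedar → Juniper → Upland → Willow → Oak (or its reverse).

66 — the shortest possible round trip.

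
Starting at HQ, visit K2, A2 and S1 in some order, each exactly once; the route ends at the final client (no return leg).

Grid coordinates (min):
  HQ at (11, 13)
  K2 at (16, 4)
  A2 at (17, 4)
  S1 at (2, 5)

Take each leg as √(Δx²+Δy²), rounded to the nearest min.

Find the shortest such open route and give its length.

There are 3! = 6 possible orderings.
HQ - K2 - A2 - S1: 10+1+15 = 26
HQ - K2 - S1 - A2: 10+14+15 = 39
HQ - A2 - K2 - S1: 11+1+14 = 26
HQ - A2 - S1 - K2: 11+15+14 = 40
HQ - S1 - K2 - A2: 12+14+1 = 27
HQ - S1 - A2 - K2: 12+15+1 = 28
The minimum is 26.
One shortest path: HQ → K2 → A2 → S1.

Shortest open route: 26 min.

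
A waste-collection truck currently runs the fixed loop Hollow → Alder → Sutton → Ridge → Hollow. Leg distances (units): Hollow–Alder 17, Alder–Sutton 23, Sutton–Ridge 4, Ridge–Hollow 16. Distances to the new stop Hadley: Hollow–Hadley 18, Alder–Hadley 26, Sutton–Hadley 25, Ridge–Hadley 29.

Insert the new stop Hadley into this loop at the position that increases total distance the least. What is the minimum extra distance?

Insertion cost between consecutive stops i–j is d(i,Hadley) + d(Hadley,j) − d(i,j):
  between Hollow and Alder: 18 + 26 − 17 = 27
  between Alder and Sutton: 26 + 25 − 23 = 28
  between Sutton and Ridge: 25 + 29 − 4 = 50
  between Ridge and Hollow: 29 + 18 − 16 = 31
Cheapest insertion is between Hollow and Alder, adding 27.
New total = 60 + 27 = 87.

+27 — insert Hadley between Hollow and Alder.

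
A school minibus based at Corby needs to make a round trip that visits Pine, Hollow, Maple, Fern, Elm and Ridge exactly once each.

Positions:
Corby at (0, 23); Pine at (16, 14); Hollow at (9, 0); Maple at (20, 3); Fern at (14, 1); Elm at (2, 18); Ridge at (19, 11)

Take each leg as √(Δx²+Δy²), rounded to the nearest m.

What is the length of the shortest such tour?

With 6 stops there are 6!/2 = 360 distinct round trips (a route and its reverse cost the same).
Corby→Pine→Hollow→Maple→Fern→Elm→Ridge→Corby: 18+16+11+6+21+18+22 = 112
Corby→Pine→Hollow→Maple→Fern→Ridge→Elm→Corby: 18+16+11+6+11+18+5 = 85
Corby→Pine→Hollow→Maple→Elm→Fern→Ridge→Corby: 18+16+11+23+21+11+22 = 122
Corby→Pine→Hollow→Maple→Elm→Ridge→Fern→Corby: 18+16+11+23+18+11+26 = 123
Corby→Pine→Hollow→Maple→Ridge→Fern→Elm→Corby: 18+16+11+8+11+21+5 = 90
Corby→Pine→Hollow→Maple→Ridge→Elm→Fern→Corby: 18+16+11+8+18+21+26 = 118
Corby→Pine→Hollow→Fern→Maple→Elm→Ridge→Corby: 18+16+5+6+23+18+22 = 108
Corby→Pine→Hollow→Fern→Maple→Ridge→Elm→Corby: 18+16+5+6+8+18+5 = 76
… (352 more)
Corby→Pine→Ridge→Maple→Fern→Hollow→Elm→Corby: 18+4+8+6+5+19+5 = 65  ← best
The minimum is 65.
One optimal route: Corby → Pine → Ridge → Maple → Fern → Hollow → Elm → Corby (or its reverse).

Shortest round trip = 65 m.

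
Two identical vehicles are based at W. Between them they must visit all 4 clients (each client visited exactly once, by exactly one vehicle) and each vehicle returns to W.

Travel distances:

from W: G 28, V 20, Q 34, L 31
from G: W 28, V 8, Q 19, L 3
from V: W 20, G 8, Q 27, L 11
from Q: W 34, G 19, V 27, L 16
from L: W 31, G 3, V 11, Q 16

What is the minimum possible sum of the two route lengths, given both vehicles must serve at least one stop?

121 — the smallest possible combined total.

Try each way of splitting the stops between the two vehicles (each non-empty) and, for each split, find the best tour for each vehicle:
  {G} + {V, Q, L}: 56 + 81 = 137
  {V} + {G, Q, L}: 40 + 81 = 121
  {G, V} + {Q, L}: 56 + 81 = 137
  {Q} + {G, V, L}: 68 + 62 = 130
  {G, Q} + {V, L}: 81 + 62 = 143
  {V, Q} + {G, L}: 81 + 62 = 143
  … (7 splits in total)
Best: vehicle 1 W → V → W = 40; vehicle 2 W → G → L → Q → W = 81; combined 121.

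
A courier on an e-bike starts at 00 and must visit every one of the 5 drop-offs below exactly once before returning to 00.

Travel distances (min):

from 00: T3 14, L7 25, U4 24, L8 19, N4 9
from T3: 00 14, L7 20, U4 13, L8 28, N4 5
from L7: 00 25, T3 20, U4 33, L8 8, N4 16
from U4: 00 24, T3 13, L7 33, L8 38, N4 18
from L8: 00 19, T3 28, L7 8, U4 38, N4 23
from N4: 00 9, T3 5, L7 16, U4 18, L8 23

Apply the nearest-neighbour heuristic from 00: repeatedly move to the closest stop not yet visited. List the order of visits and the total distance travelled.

Nearest-neighbour total = 87 min; route 00 → N4 → T3 → U4 → L7 → L8 → 00.

At 00 the remaining stops are N4 9, T3 14, L8 19, U4 24, L7 25; go to N4.
At N4 the remaining stops are T3 5, L7 16, U4 18, L8 23; go to T3.
At T3 the remaining stops are U4 13, L7 20, L8 28; go to U4.
At U4 the remaining stops are L7 33, L8 38; go to L7.
At L7 the remaining stops are L8 8; go to L8.
Return L8→00: 19.
Total = 9 + 5 + 13 + 33 + 8 + 19 = 87.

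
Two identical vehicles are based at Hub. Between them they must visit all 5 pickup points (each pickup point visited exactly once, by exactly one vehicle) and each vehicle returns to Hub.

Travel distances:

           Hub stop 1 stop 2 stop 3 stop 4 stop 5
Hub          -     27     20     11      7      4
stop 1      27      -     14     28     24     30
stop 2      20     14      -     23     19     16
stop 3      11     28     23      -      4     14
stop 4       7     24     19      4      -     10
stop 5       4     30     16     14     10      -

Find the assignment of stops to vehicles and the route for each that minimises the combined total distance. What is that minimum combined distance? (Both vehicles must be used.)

Minimum combined distance: 81.

There are 2^4 − 1 = 15 ways to divide the 5 stops into two non-empty groups. For each, the best each vehicle can do is its own shortest tour through its group:
  {stop 1} + {stop 2, stop 3, stop 4, stop 5}: 54 + 54 = 108
  {stop 2} + {stop 1, stop 3, stop 4, stop 5}: 40 + 73 = 113
  {stop 1, stop 2} + {stop 3, stop 4, stop 5}: 61 + 29 = 90
  {stop 3} + {stop 1, stop 2, stop 4, stop 5}: 22 + 65 = 87
  {stop 1, stop 3} + {stop 2, stop 4, stop 5}: 66 + 46 = 112
  {stop 2, stop 3} + {stop 1, stop 4, stop 5}: 54 + 65 = 119
  … (15 splits in total)
  {stop 1, stop 2, stop 3, stop 4} + {stop 5}: 73 + 8 = 81  ← best
Best: vehicle 1 Hub → stop 2 → stop 1 → stop 3 → stop 4 → Hub = 73; vehicle 2 Hub → stop 5 → Hub = 8; combined 81.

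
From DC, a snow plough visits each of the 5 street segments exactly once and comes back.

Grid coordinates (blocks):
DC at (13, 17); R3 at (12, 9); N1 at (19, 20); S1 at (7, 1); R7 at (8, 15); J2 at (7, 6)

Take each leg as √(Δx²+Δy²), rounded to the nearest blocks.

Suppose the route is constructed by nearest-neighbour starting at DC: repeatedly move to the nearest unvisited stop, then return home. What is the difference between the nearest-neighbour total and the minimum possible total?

Excess over optimum: 4 blocks.

From DC: R7=5, N1=7, R3=8, J2=13, S1=17 → choose R7 (5).
From R7: R3=7, J2=9, N1=12, S1=14 → choose R3 (7).
From R3: J2=6, S1=9, N1=13 → choose J2 (6).
From J2: S1=5, N1=18 → choose S1 (5).
From S1: N1=22 → choose N1 (22).
NN route DC → R7 → R3 → J2 → S1 → N1 → DC costs 52.
Optimal: DC → N1 → R3 → S1 → J2 → R7 → DC costs 48 (by enumerating all 60 distinct tours).
Excess = 52 − 48 = 4.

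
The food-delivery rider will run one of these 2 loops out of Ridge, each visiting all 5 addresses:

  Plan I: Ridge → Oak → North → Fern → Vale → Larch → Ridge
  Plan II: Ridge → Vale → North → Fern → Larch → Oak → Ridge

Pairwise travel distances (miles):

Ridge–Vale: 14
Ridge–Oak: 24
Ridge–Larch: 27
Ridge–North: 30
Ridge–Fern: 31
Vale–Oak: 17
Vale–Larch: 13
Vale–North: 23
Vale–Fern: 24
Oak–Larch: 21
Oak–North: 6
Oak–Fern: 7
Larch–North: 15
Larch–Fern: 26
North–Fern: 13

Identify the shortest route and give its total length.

Shortest is Plan I, total 107 miles.

Plan I: 24 + 6 + 13 + 24 + 13 + 27 = 107
Plan II: 14 + 23 + 13 + 26 + 21 + 24 = 121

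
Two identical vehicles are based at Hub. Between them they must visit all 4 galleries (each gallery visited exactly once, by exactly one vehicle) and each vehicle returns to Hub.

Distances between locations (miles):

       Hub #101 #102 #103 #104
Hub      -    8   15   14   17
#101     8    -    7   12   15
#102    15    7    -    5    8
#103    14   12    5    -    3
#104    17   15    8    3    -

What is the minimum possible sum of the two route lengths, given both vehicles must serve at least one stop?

Minimum combined distance: 56 miles.

Check every non-empty split of the stops between the two vehicles; for each half take its own optimal tour:
  {#101} + {#102, #103, #104}: 16 + 40 = 56
  {#102} + {#101, #103, #104}: 30 + 40 = 70
  {#101, #102} + {#103, #104}: 30 + 34 = 64
  {#103} + {#101, #102, #104}: 28 + 40 = 68
  {#101, #103} + {#102, #104}: 34 + 40 = 74
  {#102, #103} + {#101, #104}: 34 + 40 = 74
  … (7 splits in total)
Best: vehicle 1 Hub → #101 → Hub = 16; vehicle 2 Hub → #102 → #103 → #104 → Hub = 40; combined 56.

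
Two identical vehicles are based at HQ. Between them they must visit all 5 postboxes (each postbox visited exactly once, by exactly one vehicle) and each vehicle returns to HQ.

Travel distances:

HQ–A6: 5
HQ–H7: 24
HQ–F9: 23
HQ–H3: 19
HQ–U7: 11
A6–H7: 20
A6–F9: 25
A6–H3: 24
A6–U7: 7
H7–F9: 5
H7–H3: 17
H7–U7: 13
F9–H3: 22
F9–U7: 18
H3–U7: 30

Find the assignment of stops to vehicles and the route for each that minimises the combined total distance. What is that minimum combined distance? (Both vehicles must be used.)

Minimum combined distance: 80.

There are 2^4 − 1 = 15 ways to divide the 5 stops into two non-empty groups. For each, the best each vehicle can do is its own shortest tour through its group:
  {A6} + {H7, F9, H3, U7}: 10 + 70 = 80
  {H7} + {A6, F9, H3, U7}: 48 + 71 = 119
  {A6, H7} + {F9, H3, U7}: 49 + 70 = 119
  {F9} + {A6, H7, H3, U7}: 46 + 61 = 107
  {A6, F9} + {H7, H3, U7}: 53 + 60 = 113
  {H7, F9} + {A6, H3, U7}: 52 + 61 = 113
  … (15 splits in total)
Best: vehicle 1 HQ → A6 → HQ = 10; vehicle 2 HQ → H3 → H7 → F9 → U7 → HQ = 70; combined 80.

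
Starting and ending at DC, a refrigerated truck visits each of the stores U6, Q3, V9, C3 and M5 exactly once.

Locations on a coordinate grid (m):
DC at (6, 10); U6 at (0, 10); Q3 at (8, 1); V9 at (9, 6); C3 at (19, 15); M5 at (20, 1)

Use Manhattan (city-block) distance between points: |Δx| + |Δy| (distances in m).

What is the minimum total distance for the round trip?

With 5 stops there are 5!/2 = 60 distinct round trips (a route and its reverse cost the same).
DC - U6 - Q3 - V9 - C3 - M5 - DC: 6+17+6+19+15+23 = 86
DC - U6 - Q3 - V9 - M5 - C3 - DC: 6+17+6+16+15+18 = 78
DC - U6 - Q3 - C3 - V9 - M5 - DC: 6+17+25+19+16+23 = 106
DC - U6 - Q3 - C3 - M5 - V9 - DC: 6+17+25+15+16+7 = 86
DC - U6 - Q3 - M5 - V9 - C3 - DC: 6+17+12+16+19+18 = 88
DC - U6 - Q3 - M5 - C3 - V9 - DC: 6+17+12+15+19+7 = 76
DC - U6 - V9 - Q3 - C3 - M5 - DC: 6+13+6+25+15+23 = 88
DC - U6 - V9 - Q3 - M5 - C3 - DC: 6+13+6+12+15+18 = 70
DC - U6 - V9 - C3 - Q3 - M5 - DC: 6+13+19+25+12+23 = 98
DC - U6 - V9 - C3 - M5 - Q3 - DC: 6+13+19+15+12+11 = 76
DC - U6 - V9 - M5 - Q3 - C3 - DC: 6+13+16+12+25+18 = 90
DC - U6 - V9 - M5 - C3 - Q3 - DC: 6+13+16+15+25+11 = 86
DC - U6 - C3 - Q3 - V9 - M5 - DC: 6+24+25+6+16+23 = 100
DC - U6 - C3 - Q3 - M5 - V9 - DC: 6+24+25+12+16+7 = 90
… (46 more)
The minimum is 70.
One optimal route: DC → U6 → V9 → Q3 → M5 → C3 → DC (or its reverse).

Shortest round trip = 70 m.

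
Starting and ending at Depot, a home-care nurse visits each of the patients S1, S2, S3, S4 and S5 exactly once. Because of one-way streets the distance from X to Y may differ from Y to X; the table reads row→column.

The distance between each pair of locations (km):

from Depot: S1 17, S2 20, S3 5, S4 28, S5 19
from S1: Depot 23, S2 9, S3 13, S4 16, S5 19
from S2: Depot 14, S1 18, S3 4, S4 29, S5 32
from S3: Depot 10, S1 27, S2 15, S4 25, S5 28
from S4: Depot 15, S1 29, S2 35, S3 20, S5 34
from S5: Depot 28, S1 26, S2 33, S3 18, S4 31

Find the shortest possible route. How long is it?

Depot → S1 → S2 → S3 → S4 → S5 → Depot: 17+9+4+25+34+28 = 117
Depot → S1 → S2 → S3 → S5 → S4 → Depot: 17+9+4+28+31+15 = 104
Depot → S1 → S2 → S4 → S3 → S5 → Depot: 17+9+29+20+28+28 = 131
Depot → S1 → S2 → S4 → S5 → S3 → Depot: 17+9+29+34+18+10 = 117
Depot → S1 → S2 → S5 → S3 → S4 → Depot: 17+9+32+18+25+15 = 116
Depot → S1 → S2 → S5 → S4 → S3 → Depot: 17+9+32+31+20+10 = 119
Depot → S1 → S3 → S2 → S4 → S5 → Depot: 17+13+15+29+34+28 = 136
Depot → S1 → S3 → S2 → S5 → S4 → Depot: 17+13+15+32+31+15 = 123
Depot → S1 → S3 → S4 → S2 → S5 → Depot: 17+13+25+35+32+28 = 150
Depot → S1 → S3 → S4 → S5 → S2 → Depot: 17+13+25+34+33+14 = 136
Depot → S1 → S3 → S5 → S2 → S4 → Depot: 17+13+28+33+29+15 = 135
Depot → S1 → S3 → S5 → S4 → S2 → Depot: 17+13+28+31+35+14 = 138
Depot → S1 → S4 → S2 → S3 → S5 → Depot: 17+16+35+4+28+28 = 128
Depot → S1 → S4 → S2 → S5 → S3 → Depot: 17+16+35+32+18+10 = 128
… (106 more)
Depot → S5 → S1 → S2 → S3 → S4 → Depot: 19+26+9+4+25+15 = 98  ← best
The minimum is 98.
One optimal route: Depot → S5 → S1 → S2 → S3 → S4 → Depot.

Shortest round trip = 98 km.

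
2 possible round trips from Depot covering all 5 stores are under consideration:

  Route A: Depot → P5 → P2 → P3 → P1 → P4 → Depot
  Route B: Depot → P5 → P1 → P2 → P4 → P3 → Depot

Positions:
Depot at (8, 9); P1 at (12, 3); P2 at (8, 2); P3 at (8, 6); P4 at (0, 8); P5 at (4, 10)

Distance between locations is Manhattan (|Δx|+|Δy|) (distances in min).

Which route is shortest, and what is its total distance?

52 min — Route B is the shortest.

Route A: 5 + 12 + 4 + 7 + 17 + 9 = 54
Route B: 5 + 15 + 5 + 14 + 10 + 3 = 52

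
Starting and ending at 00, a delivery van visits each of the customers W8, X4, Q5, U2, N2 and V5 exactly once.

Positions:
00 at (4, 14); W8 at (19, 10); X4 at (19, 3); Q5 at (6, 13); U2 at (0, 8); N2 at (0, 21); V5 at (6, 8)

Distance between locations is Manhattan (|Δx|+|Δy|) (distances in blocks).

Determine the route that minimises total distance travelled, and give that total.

00→W8→X4→Q5→U2→N2→V5→00: 19+7+23+11+13+19+8 = 100
00→W8→X4→Q5→U2→V5→N2→00: 19+7+23+11+6+19+11 = 96
00→W8→X4→Q5→N2→U2→V5→00: 19+7+23+14+13+6+8 = 90
00→W8→X4→Q5→N2→V5→U2→00: 19+7+23+14+19+6+10 = 98
00→W8→X4→Q5→V5→U2→N2→00: 19+7+23+5+6+13+11 = 84
00→W8→X4→Q5→V5→N2→U2→00: 19+7+23+5+19+13+10 = 96
00→W8→X4→U2→Q5→N2→V5→00: 19+7+24+11+14+19+8 = 102
00→W8→X4→U2→Q5→V5→N2→00: 19+7+24+11+5+19+11 = 96
… (352 more)
00→Q5→W8→X4→V5→U2→N2→00: 3+16+7+18+6+13+11 = 74  ← best
The minimum is 74.
One optimal route: 00 → Q5 → W8 → X4 → V5 → U2 → N2 → 00 (or its reverse).

Minimum total distance: 74 blocks.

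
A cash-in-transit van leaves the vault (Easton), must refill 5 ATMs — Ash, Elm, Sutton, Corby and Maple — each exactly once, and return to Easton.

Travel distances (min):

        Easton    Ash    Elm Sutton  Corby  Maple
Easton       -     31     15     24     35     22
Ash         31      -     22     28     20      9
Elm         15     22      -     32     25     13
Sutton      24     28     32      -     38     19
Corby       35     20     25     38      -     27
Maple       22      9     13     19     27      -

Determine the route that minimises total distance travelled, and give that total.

With 5 stops there are 5!/2 = 60 distinct round trips (a route and its reverse cost the same).
Easton→Ash→Elm→Sutton→Corby→Maple→Easton: 31+22+32+38+27+22 = 172
Easton→Ash→Elm→Sutton→Maple→Corby→Easton: 31+22+32+19+27+35 = 166
Easton→Ash→Elm→Corby→Sutton→Maple→Easton: 31+22+25+38+19+22 = 157
Easton→Ash→Elm→Corby→Maple→Sutton→Easton: 31+22+25+27+19+24 = 148
Easton→Ash→Elm→Maple→Sutton→Corby→Easton: 31+22+13+19+38+35 = 158
Easton→Ash→Elm→Maple→Corby→Sutton→Easton: 31+22+13+27+38+24 = 155
Easton→Ash→Sutton→Elm→Corby→Maple→Easton: 31+28+32+25+27+22 = 165
Easton→Ash→Sutton→Elm→Maple→Corby→Easton: 31+28+32+13+27+35 = 166
Easton→Ash→Sutton→Corby→Elm→Maple→Easton: 31+28+38+25+13+22 = 157
Easton→Ash→Sutton→Corby→Maple→Elm→Easton: 31+28+38+27+13+15 = 152
Easton→Ash→Sutton→Maple→Elm→Corby→Easton: 31+28+19+13+25+35 = 151
Easton→Ash→Sutton→Maple→Corby→Elm→Easton: 31+28+19+27+25+15 = 145
Easton→Ash→Corby→Elm→Sutton→Maple→Easton: 31+20+25+32+19+22 = 149
Easton→Ash→Corby→Elm→Maple→Sutton→Easton: 31+20+25+13+19+24 = 132
… (46 more)
Easton→Elm→Corby→Ash→Maple→Sutton→Easton: 15+25+20+9+19+24 = 112  ← best
The minimum is 112.
One optimal route: Easton → Elm → Corby → Ash → Maple → Sutton → Easton (or its reverse).

Shortest round trip = 112 min.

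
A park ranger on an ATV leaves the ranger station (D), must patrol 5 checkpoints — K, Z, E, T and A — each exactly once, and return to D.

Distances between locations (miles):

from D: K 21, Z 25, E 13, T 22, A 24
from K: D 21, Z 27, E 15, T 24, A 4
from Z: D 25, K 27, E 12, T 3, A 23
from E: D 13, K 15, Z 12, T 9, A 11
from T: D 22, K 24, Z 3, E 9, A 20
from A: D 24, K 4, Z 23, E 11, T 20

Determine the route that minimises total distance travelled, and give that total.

Minimum total distance: 73 miles.

D → K → Z → E → T → A → D: 21+27+12+9+20+24 = 113
D → K → Z → E → A → T → D: 21+27+12+11+20+22 = 113
D → K → Z → T → E → A → D: 21+27+3+9+11+24 = 95
D → K → Z → T → A → E → D: 21+27+3+20+11+13 = 95
D → K → Z → A → E → T → D: 21+27+23+11+9+22 = 113
D → K → Z → A → T → E → D: 21+27+23+20+9+13 = 113
D → K → E → Z → T → A → D: 21+15+12+3+20+24 = 95
D → K → E → Z → A → T → D: 21+15+12+23+20+22 = 113
D → K → E → T → Z → A → D: 21+15+9+3+23+24 = 95
D → K → E → T → A → Z → D: 21+15+9+20+23+25 = 113
D → K → E → A → Z → T → D: 21+15+11+23+3+22 = 95
D → K → E → A → T → Z → D: 21+15+11+20+3+25 = 95
D → K → T → Z → E → A → D: 21+24+3+12+11+24 = 95
D → K → T → Z → A → E → D: 21+24+3+23+11+13 = 95
… (46 more)
D → K → A → Z → T → E → D: 21+4+23+3+9+13 = 73  ← best
The minimum is 73.
One optimal route: D → K → A → Z → T → E → D (or its reverse).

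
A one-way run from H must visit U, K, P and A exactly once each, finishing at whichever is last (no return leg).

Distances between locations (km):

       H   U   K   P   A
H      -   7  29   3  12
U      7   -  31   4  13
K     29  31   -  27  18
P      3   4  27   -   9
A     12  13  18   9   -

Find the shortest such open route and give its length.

Minimum one-way distance = 38 km.

There are 4! = 24 possible orderings.
H→U→K→P→A: 7+31+27+9 = 74
H→U→K→A→P: 7+31+18+9 = 65
H→U→P→K→A: 7+4+27+18 = 56
H→U→P→A→K: 7+4+9+18 = 38
H→U→A→K→P: 7+13+18+27 = 65
H→U→A→P→K: 7+13+9+27 = 56
H→K→U→P→A: 29+31+4+9 = 73
H→K→U→A→P: 29+31+13+9 = 82
H→K→P→U→A: 29+27+4+13 = 73
H→K→P→A→U: 29+27+9+13 = 78
H→K→A→U→P: 29+18+13+4 = 64
H→K→A→P→U: 29+18+9+4 = 60
H→P→U→K→A: 3+4+31+18 = 56
H→P→U→A→K: 3+4+13+18 = 38
… (10 more)
The minimum is 38.
One shortest path: H → U → P → A → K.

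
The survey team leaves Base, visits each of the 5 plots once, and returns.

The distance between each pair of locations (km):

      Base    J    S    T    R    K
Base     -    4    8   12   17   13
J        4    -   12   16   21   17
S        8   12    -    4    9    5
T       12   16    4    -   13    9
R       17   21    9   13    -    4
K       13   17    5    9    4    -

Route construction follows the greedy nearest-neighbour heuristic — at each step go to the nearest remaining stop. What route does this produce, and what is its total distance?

Base → [J:4 / S:8 / T:12 / K:13 / R:17] → J (4)
J → [S:12 / T:16 / K:17 / R:21] → S (12)
S → [T:4 / K:5 / R:9] → T (4)
T → [K:9 / R:13] → K (9)
K → [R:4] → R (4)
Return R→Base: 17.
Total = 4 + 12 + 4 + 9 + 4 + 17 = 50.

50 km along Base → J → S → T → K → R → Base.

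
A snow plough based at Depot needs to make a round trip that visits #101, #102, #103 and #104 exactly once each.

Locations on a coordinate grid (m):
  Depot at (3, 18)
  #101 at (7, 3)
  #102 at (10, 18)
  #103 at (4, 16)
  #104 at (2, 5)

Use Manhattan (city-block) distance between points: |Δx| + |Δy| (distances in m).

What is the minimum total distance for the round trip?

Depot→#101→#102→#103→#104→Depot: 19+18+8+13+14 = 72
Depot→#101→#102→#104→#103→Depot: 19+18+21+13+3 = 74
Depot→#101→#103→#102→#104→Depot: 19+16+8+21+14 = 78
Depot→#101→#103→#104→#102→Depot: 19+16+13+21+7 = 76
Depot→#101→#104→#102→#103→Depot: 19+7+21+8+3 = 58
Depot→#101→#104→#103→#102→Depot: 19+7+13+8+7 = 54
Depot→#102→#101→#103→#104→Depot: 7+18+16+13+14 = 68
Depot→#102→#101→#104→#103→Depot: 7+18+7+13+3 = 48
Depot→#102→#103→#101→#104→Depot: 7+8+16+7+14 = 52
Depot→#102→#104→#101→#103→Depot: 7+21+7+16+3 = 54
Depot→#103→#101→#102→#104→Depot: 3+16+18+21+14 = 72
Depot→#103→#102→#101→#104→Depot: 3+8+18+7+14 = 50
The minimum is 48.
One optimal route: Depot → #102 → #101 → #104 → #103 → Depot (or its reverse).

48 m — the shortest possible round trip.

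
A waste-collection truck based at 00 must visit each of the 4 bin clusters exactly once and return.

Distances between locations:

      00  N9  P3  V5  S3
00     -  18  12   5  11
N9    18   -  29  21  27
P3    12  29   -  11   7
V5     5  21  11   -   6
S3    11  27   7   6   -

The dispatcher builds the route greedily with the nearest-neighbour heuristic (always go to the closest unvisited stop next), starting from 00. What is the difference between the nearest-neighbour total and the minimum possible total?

00: V5=5, S3=11, P3=12, N9=18 ⇒ V5
V5: S3=6, P3=11, N9=21 ⇒ S3
S3: P3=7, N9=27 ⇒ P3
P3: N9=29 ⇒ N9
NN route 00 → V5 → S3 → P3 → N9 → 00 costs 65.
Optimal: 00 → N9 → V5 → S3 → P3 → 00 costs 64 (by enumerating all 12 distinct tours).
Excess = 65 − 64 = 1.

Excess over optimum: 1.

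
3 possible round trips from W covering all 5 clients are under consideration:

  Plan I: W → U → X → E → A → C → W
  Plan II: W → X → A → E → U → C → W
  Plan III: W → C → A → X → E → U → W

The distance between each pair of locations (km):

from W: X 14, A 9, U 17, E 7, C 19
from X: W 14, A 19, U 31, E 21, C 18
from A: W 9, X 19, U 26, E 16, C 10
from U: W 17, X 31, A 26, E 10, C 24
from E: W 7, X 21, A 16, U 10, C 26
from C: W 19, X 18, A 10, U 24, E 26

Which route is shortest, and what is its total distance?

Plan I: 17 + 31 + 21 + 16 + 10 + 19 = 114
Plan II: 14 + 19 + 16 + 10 + 24 + 19 = 102
Plan III: 19 + 10 + 19 + 21 + 10 + 17 = 96

96 km — Plan III is the shortest.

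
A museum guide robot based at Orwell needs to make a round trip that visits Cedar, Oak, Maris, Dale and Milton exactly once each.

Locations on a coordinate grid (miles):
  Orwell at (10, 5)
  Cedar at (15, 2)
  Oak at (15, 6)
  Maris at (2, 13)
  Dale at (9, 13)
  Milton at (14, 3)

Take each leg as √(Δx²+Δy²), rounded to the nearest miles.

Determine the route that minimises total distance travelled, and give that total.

Shortest round trip = 36 miles.

There are 60 distinct closed tours to check (reversals are equivalent).
Orwell - Cedar - Oak - Maris - Dale - Milton - Orwell: 6+4+15+7+11+4 = 47
Orwell - Cedar - Oak - Maris - Milton - Dale - Orwell: 6+4+15+16+11+8 = 60
Orwell - Cedar - Oak - Dale - Maris - Milton - Orwell: 6+4+9+7+16+4 = 46
Orwell - Cedar - Oak - Dale - Milton - Maris - Orwell: 6+4+9+11+16+11 = 57
Orwell - Cedar - Oak - Milton - Maris - Dale - Orwell: 6+4+3+16+7+8 = 44
Orwell - Cedar - Oak - Milton - Dale - Maris - Orwell: 6+4+3+11+7+11 = 42
Orwell - Cedar - Maris - Oak - Dale - Milton - Orwell: 6+17+15+9+11+4 = 62
Orwell - Cedar - Maris - Oak - Milton - Dale - Orwell: 6+17+15+3+11+8 = 60
Orwell - Cedar - Maris - Dale - Oak - Milton - Orwell: 6+17+7+9+3+4 = 46
Orwell - Cedar - Maris - Dale - Milton - Oak - Orwell: 6+17+7+11+3+5 = 49
Orwell - Cedar - Maris - Milton - Oak - Dale - Orwell: 6+17+16+3+9+8 = 59
Orwell - Cedar - Maris - Milton - Dale - Oak - Orwell: 6+17+16+11+9+5 = 64
Orwell - Cedar - Dale - Oak - Maris - Milton - Orwell: 6+13+9+15+16+4 = 63
Orwell - Cedar - Dale - Oak - Milton - Maris - Orwell: 6+13+9+3+16+11 = 58
… (46 more)
Orwell - Maris - Dale - Oak - Cedar - Milton - Orwell: 11+7+9+4+1+4 = 36  ← best
The minimum is 36.
One optimal route: Orwell → Maris → Dale → Oak → Cedar → Milton → Orwell (or its reverse).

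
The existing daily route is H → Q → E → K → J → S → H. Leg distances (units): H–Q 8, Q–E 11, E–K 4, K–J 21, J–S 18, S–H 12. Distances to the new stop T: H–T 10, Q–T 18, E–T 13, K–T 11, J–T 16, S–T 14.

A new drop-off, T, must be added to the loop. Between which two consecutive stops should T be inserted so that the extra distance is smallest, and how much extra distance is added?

Insertion cost between consecutive stops i–j is d(i,T) + d(T,j) − d(i,j):
  between H and Q: 10 + 18 − 8 = 20
  between Q and E: 18 + 13 − 11 = 20
  between E and K: 13 + 11 − 4 = 20
  between K and J: 11 + 16 − 21 = 6
  between J and S: 16 + 14 − 18 = 12
  between S and H: 14 + 10 − 12 = 12
Cheapest insertion is between K and J, adding 6.
New total = 74 + 6 = 80.

Adding 6 by placing T on the K–J leg.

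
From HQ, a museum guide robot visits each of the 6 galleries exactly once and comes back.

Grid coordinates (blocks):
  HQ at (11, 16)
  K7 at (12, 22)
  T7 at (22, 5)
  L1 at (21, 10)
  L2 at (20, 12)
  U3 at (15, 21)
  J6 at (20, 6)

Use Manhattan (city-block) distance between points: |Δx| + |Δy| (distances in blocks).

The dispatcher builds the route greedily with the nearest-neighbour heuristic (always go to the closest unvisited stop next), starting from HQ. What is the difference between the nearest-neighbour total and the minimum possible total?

The nearest-neighbour route is 2 blocks longer than optimal.

From HQ: K7=7, U3=9, L2=13, L1=16, J6=19, T7=22 → choose K7 (7).
From K7: U3=4, L2=18, L1=21, J6=24, T7=27 → choose U3 (4).
From U3: L2=14, L1=17, J6=20, T7=23 → choose L2 (14).
From L2: L1=3, J6=6, T7=9 → choose L1 (3).
From L1: J6=5, T7=6 → choose J6 (5).
From J6: T7=3 → choose T7 (3).
NN route HQ → K7 → U3 → L2 → L1 → J6 → T7 → HQ costs 58.
Optimal: HQ → K7 → U3 → L1 → T7 → J6 → L2 → HQ costs 56 (by enumerating all 360 distinct tours).
Excess = 58 − 56 = 2.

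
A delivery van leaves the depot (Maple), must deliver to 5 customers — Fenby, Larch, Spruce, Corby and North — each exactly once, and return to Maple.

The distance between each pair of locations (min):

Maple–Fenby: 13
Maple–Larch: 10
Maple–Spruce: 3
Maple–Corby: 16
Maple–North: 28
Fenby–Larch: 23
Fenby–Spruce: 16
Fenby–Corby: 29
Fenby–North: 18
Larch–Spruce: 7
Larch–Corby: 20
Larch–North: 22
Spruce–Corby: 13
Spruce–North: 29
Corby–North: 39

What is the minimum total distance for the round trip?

Minimum total distance: 89 min.

There are 60 distinct closed tours to check (reversals are equivalent).
Maple → Fenby → Larch → Spruce → Corby → North → Maple: 13+23+7+13+39+28 = 123
Maple → Fenby → Larch → Spruce → North → Corby → Maple: 13+23+7+29+39+16 = 127
Maple → Fenby → Larch → Corby → Spruce → North → Maple: 13+23+20+13+29+28 = 126
Maple → Fenby → Larch → Corby → North → Spruce → Maple: 13+23+20+39+29+3 = 127
Maple → Fenby → Larch → North → Spruce → Corby → Maple: 13+23+22+29+13+16 = 116
Maple → Fenby → Larch → North → Corby → Spruce → Maple: 13+23+22+39+13+3 = 113
Maple → Fenby → Spruce → Larch → Corby → North → Maple: 13+16+7+20+39+28 = 123
Maple → Fenby → Spruce → Larch → North → Corby → Maple: 13+16+7+22+39+16 = 113
Maple → Fenby → Spruce → Corby → Larch → North → Maple: 13+16+13+20+22+28 = 112
Maple → Fenby → Spruce → Corby → North → Larch → Maple: 13+16+13+39+22+10 = 113
Maple → Fenby → Spruce → North → Larch → Corby → Maple: 13+16+29+22+20+16 = 116
Maple → Fenby → Spruce → North → Corby → Larch → Maple: 13+16+29+39+20+10 = 127
Maple → Fenby → Corby → Larch → Spruce → North → Maple: 13+29+20+7+29+28 = 126
Maple → Fenby → Corby → Larch → North → Spruce → Maple: 13+29+20+22+29+3 = 116
… (46 more)
Maple → Fenby → North → Larch → Spruce → Corby → Maple: 13+18+22+7+13+16 = 89  ← best
The minimum is 89.
One optimal route: Maple → Fenby → North → Larch → Spruce → Corby → Maple (or its reverse).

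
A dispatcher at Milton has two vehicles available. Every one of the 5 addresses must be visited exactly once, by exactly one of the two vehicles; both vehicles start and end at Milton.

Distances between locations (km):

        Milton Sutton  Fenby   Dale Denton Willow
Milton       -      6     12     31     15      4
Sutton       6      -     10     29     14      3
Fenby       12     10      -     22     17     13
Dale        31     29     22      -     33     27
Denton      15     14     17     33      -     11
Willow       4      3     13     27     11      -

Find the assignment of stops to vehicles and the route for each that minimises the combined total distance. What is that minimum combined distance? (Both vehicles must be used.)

Minimum combined distance: 94 km.

Try each way of splitting the stops between the two vehicles (each non-empty) and, for each split, find the best tour for each vehicle:
  {Sutton} + {Fenby, Dale, Denton, Willow}: 12 + 82 = 94
  {Fenby} + {Sutton, Dale, Denton, Willow}: 24 + 83 = 107
  {Sutton, Fenby} + {Dale, Denton, Willow}: 28 + 79 = 107
  {Dale} + {Sutton, Fenby, Denton, Willow}: 62 + 48 = 110
  {Sutton, Dale} + {Fenby, Denton, Willow}: 66 + 44 = 110
  {Fenby, Dale} + {Sutton, Denton, Willow}: 65 + 35 = 100
  … (15 splits in total)
Best: vehicle 1 Milton → Sutton → Milton = 12; vehicle 2 Milton → Fenby → Dale → Denton → Willow → Milton = 82; combined 94.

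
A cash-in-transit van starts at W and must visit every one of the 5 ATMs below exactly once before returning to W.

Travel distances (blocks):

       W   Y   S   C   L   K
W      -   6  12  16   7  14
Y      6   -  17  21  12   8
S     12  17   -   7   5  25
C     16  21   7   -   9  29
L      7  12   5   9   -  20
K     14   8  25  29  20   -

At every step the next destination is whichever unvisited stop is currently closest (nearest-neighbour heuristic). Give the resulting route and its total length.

From W: distances to unvisited — Y=6, L=7, S=12, K=14, C=16. Nearest is Y (6).
From Y: distances to unvisited — K=8, L=12, S=17, C=21. Nearest is K (8).
From K: distances to unvisited — L=20, S=25, C=29. Nearest is L (20).
From L: distances to unvisited — S=5, C=9. Nearest is S (5).
From S: distances to unvisited — C=7. Nearest is C (7).
Return C→W: 16.
Total = 6 + 8 + 20 + 5 + 7 + 16 = 62.

Nearest-neighbour total = 62 blocks; route W → Y → K → L → S → C → W.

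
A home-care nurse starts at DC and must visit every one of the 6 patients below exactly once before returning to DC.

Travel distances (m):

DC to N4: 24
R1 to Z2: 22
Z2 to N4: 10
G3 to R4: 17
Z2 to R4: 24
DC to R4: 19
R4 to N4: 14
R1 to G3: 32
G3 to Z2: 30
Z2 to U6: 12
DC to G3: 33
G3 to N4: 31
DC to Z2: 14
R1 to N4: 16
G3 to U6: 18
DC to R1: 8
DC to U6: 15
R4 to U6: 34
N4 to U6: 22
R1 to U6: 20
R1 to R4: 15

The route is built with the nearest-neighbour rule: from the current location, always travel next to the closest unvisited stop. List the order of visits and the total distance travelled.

DC → [R1:8 / Z2:14 / U6:15 / R4:19 / N4:24 / G3:33] → R1 (8)
R1 → [R4:15 / N4:16 / U6:20 / Z2:22 / G3:32] → R4 (15)
R4 → [N4:14 / G3:17 / Z2:24 / U6:34] → N4 (14)
N4 → [Z2:10 / U6:22 / G3:31] → Z2 (10)
Z2 → [U6:12 / G3:30] → U6 (12)
U6 → [G3:18] → G3 (18)
Return G3→DC: 33.
Total = 8 + 15 + 14 + 10 + 12 + 18 + 33 = 110.

Total distance 110 m via the nearest-neighbour route DC → R1 → R4 → N4 → Z2 → U6 → G3 → DC.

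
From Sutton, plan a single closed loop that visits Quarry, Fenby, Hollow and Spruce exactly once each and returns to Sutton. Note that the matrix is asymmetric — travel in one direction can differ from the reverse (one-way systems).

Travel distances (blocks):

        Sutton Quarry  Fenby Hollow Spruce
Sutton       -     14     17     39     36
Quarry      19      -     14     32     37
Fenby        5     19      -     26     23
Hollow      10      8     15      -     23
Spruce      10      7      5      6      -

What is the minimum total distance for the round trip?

67 blocks — the shortest possible round trip.

Sutton - Quarry - Fenby - Hollow - Spruce - Sutton: 14+14+26+23+10 = 87
Sutton - Quarry - Fenby - Spruce - Hollow - Sutton: 14+14+23+6+10 = 67
Sutton - Quarry - Hollow - Fenby - Spruce - Sutton: 14+32+15+23+10 = 94
Sutton - Quarry - Hollow - Spruce - Fenby - Sutton: 14+32+23+5+5 = 79
Sutton - Quarry - Spruce - Fenby - Hollow - Sutton: 14+37+5+26+10 = 92
Sutton - Quarry - Spruce - Hollow - Fenby - Sutton: 14+37+6+15+5 = 77
Sutton - Fenby - Quarry - Hollow - Spruce - Sutton: 17+19+32+23+10 = 101
Sutton - Fenby - Quarry - Spruce - Hollow - Sutton: 17+19+37+6+10 = 89
Sutton - Fenby - Hollow - Quarry - Spruce - Sutton: 17+26+8+37+10 = 98
Sutton - Fenby - Hollow - Spruce - Quarry - Sutton: 17+26+23+7+19 = 92
Sutton - Fenby - Spruce - Quarry - Hollow - Sutton: 17+23+7+32+10 = 89
Sutton - Fenby - Spruce - Hollow - Quarry - Sutton: 17+23+6+8+19 = 73
Sutton - Hollow - Quarry - Fenby - Spruce - Sutton: 39+8+14+23+10 = 94
Sutton - Hollow - Quarry - Spruce - Fenby - Sutton: 39+8+37+5+5 = 94
… (10 more)
The minimum is 67.
One optimal route: Sutton → Quarry → Fenby → Spruce → Hollow → Sutton.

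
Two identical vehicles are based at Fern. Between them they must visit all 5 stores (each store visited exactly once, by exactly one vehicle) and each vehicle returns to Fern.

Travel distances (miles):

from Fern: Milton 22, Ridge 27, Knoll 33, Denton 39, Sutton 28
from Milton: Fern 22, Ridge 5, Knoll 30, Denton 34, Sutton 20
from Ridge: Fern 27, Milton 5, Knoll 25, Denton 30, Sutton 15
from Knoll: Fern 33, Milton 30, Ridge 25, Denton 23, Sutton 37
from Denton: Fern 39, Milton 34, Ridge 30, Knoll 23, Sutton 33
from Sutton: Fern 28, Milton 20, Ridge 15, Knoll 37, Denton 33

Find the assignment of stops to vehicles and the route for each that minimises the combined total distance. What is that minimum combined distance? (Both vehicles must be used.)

165 miles — the smallest possible combined total.

Check every non-empty split of the stops between the two vehicles; for each half take its own optimal tour:
  {Milton} + {Ridge, Knoll, Denton, Sutton}: 44 + 129 = 173
  {Ridge} + {Milton, Knoll, Denton, Sutton}: 54 + 131 = 185
  {Milton, Ridge} + {Knoll, Denton, Sutton}: 54 + 117 = 171
  {Knoll} + {Milton, Ridge, Denton, Sutton}: 66 + 114 = 180
  {Milton, Knoll} + {Ridge, Denton, Sutton}: 85 + 112 = 197
  {Ridge, Knoll} + {Milton, Denton, Sutton}: 85 + 114 = 199
  … (15 splits in total)
  {Knoll, Denton} + {Milton, Ridge, Sutton}: 95 + 70 = 165  ← best
Best: vehicle 1 Fern → Knoll → Denton → Fern = 95; vehicle 2 Fern → Milton → Ridge → Sutton → Fern = 70; combined 165.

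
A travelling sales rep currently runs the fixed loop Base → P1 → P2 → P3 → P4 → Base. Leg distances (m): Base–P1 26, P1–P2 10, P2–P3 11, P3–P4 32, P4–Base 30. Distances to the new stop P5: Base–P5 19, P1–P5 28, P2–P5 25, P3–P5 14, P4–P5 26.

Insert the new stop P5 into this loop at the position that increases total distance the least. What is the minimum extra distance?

Insertion cost between consecutive stops i–j is d(i,P5) + d(P5,j) − d(i,j):
  between Base and P1: 19 + 28 − 26 = 21
  between P1 and P2: 28 + 25 − 10 = 43
  between P2 and P3: 25 + 14 − 11 = 28
  between P3 and P4: 14 + 26 − 32 = 8
  between P4 and Base: 26 + 19 − 30 = 15
Cheapest insertion is between P3 and P4, adding 8.
New total = 109 + 8 = 117.

Adding 8 m by placing P5 on the P3–P4 leg.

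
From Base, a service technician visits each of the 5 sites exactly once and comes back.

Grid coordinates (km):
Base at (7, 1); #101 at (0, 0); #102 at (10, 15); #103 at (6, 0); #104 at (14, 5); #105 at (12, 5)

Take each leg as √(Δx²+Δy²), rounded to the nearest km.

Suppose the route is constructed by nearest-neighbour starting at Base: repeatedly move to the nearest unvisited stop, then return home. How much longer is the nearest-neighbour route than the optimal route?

3 km longer than the optimal tour.

From Base: #103=1, #105=6, #101=7, #104=8, #102=14 → choose #103 (1).
From #103: #101=6, #105=8, #104=9, #102=16 → choose #101 (6).
From #101: #105=13, #104=15, #102=18 → choose #105 (13).
From #105: #104=2, #102=10 → choose #104 (2).
From #104: #102=11 → choose #102 (11).
NN route Base → #103 → #101 → #105 → #104 → #102 → Base costs 47.
Optimal: Base → #103 → #101 → #102 → #104 → #105 → Base costs 44 (by enumerating all 60 distinct tours).
Excess = 47 − 44 = 3.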